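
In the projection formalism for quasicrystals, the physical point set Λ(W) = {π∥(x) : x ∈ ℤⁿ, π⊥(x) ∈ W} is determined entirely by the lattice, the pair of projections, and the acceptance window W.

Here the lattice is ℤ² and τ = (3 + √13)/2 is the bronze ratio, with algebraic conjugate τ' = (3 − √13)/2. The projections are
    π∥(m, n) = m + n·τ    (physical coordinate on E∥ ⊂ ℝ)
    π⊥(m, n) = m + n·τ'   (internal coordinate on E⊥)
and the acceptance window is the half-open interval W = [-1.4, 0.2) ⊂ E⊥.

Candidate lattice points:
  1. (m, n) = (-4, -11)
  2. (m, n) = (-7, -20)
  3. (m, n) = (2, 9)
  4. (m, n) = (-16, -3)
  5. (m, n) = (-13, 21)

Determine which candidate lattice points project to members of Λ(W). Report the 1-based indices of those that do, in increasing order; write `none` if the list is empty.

1, 2, 3

Compute τ' = (3−√13)/2 = -0.30278, so π⊥(m,n) = m -0.30278·n.
[1] lift (-4,-11): star map gives -0.66947; window check -1.4 ≤ -0.66947 < 0.2 is true → IN Λ
[2] lift (-7,-20): star map gives -0.94449; window check -1.4 ≤ -0.94449 < 0.2 is true → IN Λ
[3] lift (2,9): star map gives -0.72498; window check -1.4 ≤ -0.72498 < 0.2 is true → IN Λ
[4] lift (-16,-3): star map gives -15.09167; window check -1.4 ≤ -15.09167 < 0.2 is false → out
[5] lift (-13,21): star map gives -19.35829; window check -1.4 ≤ -19.35829 < 0.2 is false → out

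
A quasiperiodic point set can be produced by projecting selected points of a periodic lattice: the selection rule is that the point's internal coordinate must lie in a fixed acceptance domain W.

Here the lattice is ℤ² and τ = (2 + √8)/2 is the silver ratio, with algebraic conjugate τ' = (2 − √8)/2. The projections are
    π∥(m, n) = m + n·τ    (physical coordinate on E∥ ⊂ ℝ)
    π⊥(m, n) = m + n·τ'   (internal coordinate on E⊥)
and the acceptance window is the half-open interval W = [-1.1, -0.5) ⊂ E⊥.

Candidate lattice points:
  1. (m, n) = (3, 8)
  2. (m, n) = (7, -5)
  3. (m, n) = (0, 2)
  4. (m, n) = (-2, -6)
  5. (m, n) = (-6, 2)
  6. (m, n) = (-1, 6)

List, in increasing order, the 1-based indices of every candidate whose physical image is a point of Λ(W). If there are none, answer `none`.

Compute τ' = (2−√8)/2 = -0.4142, so π⊥(m,n) = m -0.4142·n.
candidate 1: (m,n)=(3,8) → π∥ = 3+8·τ ≈ 22.3137, π⊥ = 3+8·τ' ≈ -0.3137 ∉ [-1.1, -0.5) ⇒ out
candidate 2: (m,n)=(7,-5) → π∥ = 7-5·τ ≈ -5.0711, π⊥ = 7-5·τ' ≈ 9.0711 ∉ [-1.1, -0.5) ⇒ out
candidate 3: (m,n)=(0,2) → π∥ = 0+2·τ ≈ 4.8284, π⊥ = 0+2·τ' ≈ -0.8284 ∈ [-1.1, -0.5) ⇒ IN Λ
candidate 4: (m,n)=(-2,-6) → π∥ = -2-6·τ ≈ -16.4853, π⊥ = -2-6·τ' ≈ 0.4853 ∉ [-1.1, -0.5) ⇒ out
candidate 5: (m,n)=(-6,2) → π∥ = -6+2·τ ≈ -1.1716, π⊥ = -6+2·τ' ≈ -6.8284 ∉ [-1.1, -0.5) ⇒ out
candidate 6: (m,n)=(-1,6) → π∥ = -1+6·τ ≈ 13.4853, π⊥ = -1+6·τ' ≈ -3.4853 ∉ [-1.1, -0.5) ⇒ out

3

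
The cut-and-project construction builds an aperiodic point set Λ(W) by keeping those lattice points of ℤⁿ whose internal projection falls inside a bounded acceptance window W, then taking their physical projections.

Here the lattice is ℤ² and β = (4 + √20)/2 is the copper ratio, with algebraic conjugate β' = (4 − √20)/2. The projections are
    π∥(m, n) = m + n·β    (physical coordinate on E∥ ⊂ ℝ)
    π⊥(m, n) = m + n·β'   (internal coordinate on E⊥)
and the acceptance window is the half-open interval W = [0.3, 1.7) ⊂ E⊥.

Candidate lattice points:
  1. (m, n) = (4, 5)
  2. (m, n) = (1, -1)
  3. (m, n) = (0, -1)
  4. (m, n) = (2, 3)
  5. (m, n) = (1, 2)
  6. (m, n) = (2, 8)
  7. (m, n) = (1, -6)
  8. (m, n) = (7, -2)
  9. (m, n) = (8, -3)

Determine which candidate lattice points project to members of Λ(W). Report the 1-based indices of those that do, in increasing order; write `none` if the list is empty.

2, 4, 5

Compute β' = (4−√20)/2 = -0.23607, so π⊥(m,n) = m -0.23607·n.
#1 (4,5): internal coord 4 + (5)·β' = +2.81966; +2.81966 ∉ [0.3, 1.7) → out
#2 (1,-1): internal coord 1 + (-1)·β' = +1.23607; +1.23607 ∈ [0.3, 1.7) → IN Λ
#3 (0,-1): internal coord 0 + (-1)·β' = +0.23607; +0.23607 ∉ [0.3, 1.7) → out
#4 (2,3): internal coord 2 + (3)·β' = +1.29180; +1.29180 ∈ [0.3, 1.7) → IN Λ
#5 (1,2): internal coord 1 + (2)·β' = +0.52786; +0.52786 ∈ [0.3, 1.7) → IN Λ
#6 (2,8): internal coord 2 + (8)·β' = +0.11146; +0.11146 ∉ [0.3, 1.7) → out
#7 (1,-6): internal coord 1 + (-6)·β' = +2.41641; +2.41641 ∉ [0.3, 1.7) → out
#8 (7,-2): internal coord 7 + (-2)·β' = +7.47214; +7.47214 ∉ [0.3, 1.7) → out
#9 (8,-3): internal coord 8 + (-3)·β' = +8.70820; +8.70820 ∉ [0.3, 1.7) → out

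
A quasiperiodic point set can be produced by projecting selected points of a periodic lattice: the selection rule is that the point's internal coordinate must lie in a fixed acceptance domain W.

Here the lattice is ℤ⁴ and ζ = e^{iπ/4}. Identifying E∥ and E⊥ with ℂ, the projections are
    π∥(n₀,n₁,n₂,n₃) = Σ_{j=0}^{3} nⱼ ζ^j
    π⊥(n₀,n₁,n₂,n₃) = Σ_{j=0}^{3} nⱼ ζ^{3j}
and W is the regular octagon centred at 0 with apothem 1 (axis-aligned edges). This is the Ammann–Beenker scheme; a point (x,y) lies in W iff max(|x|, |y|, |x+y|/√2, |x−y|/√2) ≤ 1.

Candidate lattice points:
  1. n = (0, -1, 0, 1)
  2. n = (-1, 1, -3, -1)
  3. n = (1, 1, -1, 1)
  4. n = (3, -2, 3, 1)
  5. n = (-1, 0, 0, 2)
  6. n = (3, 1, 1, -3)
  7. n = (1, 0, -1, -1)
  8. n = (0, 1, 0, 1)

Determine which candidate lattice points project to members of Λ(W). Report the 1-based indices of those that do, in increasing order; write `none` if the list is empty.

π⊥(n) = n₀ + n₁ζ³ + n₂ζ⁶ + n₃ζ⁹ where ζ = e^{iπ/4}.
candidate 1: n = (0, -1, 0, 1) → π⊥ ≈ (+1.414214, +0.000000); max(|x|,|y|,|x±y|/√2) = 1.414214 > 1 ⇒ ∉ W
candidate 2: n = (-1, 1, -3, -1) → π⊥ ≈ (-2.414214, +3.000000); max(|x|,|y|,|x±y|/√2) = 3.828427 > 1 ⇒ ∉ W
candidate 3: n = (1, 1, -1, 1) → π⊥ ≈ (+1.000000, +2.414214); max(|x|,|y|,|x±y|/√2) = 2.414214 > 1 ⇒ ∉ W
candidate 4: n = (3, -2, 3, 1) → π⊥ ≈ (+5.121320, -3.707107); max(|x|,|y|,|x±y|/√2) = 6.242641 > 1 ⇒ ∉ W
candidate 5: n = (-1, 0, 0, 2) → π⊥ ≈ (+0.414214, +1.414214); max(|x|,|y|,|x±y|/√2) = 1.414214 > 1 ⇒ ∉ W
candidate 6: n = (3, 1, 1, -3) → π⊥ ≈ (+0.171573, -2.414214); max(|x|,|y|,|x±y|/√2) = 2.414214 > 1 ⇒ ∉ W
candidate 7: n = (1, 0, -1, -1) → π⊥ ≈ (+0.292893, +0.292893); max(|x|,|y|,|x±y|/√2) = 0.414214 ≤ 1 ⇒ ∈ W
candidate 8: n = (0, 1, 0, 1) → π⊥ ≈ (+0.000000, +1.414214); max(|x|,|y|,|x±y|/√2) = 1.414214 > 1 ⇒ ∉ W

7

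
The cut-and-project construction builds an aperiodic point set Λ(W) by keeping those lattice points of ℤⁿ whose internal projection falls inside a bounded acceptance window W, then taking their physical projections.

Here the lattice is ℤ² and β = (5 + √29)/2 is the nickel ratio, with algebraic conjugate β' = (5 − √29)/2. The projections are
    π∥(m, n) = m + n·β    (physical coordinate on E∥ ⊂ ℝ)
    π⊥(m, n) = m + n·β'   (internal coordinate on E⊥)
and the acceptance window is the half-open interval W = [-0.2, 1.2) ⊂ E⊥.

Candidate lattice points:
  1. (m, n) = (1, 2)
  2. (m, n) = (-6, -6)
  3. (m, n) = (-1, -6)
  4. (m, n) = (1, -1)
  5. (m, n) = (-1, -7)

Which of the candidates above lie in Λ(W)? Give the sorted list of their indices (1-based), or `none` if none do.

1, 3, 4, 5

Compute β' = (5−√29)/2 = -0.1926, so π⊥(m,n) = m -0.1926·n.
candidate 1: (m,n)=(1,2) → π∥ = 1+2·β ≈ 11.3852, π⊥ = 1+2·β' ≈ 0.6148 ∈ [-0.2, 1.2) ⇒ IN Λ
candidate 2: (m,n)=(-6,-6) → π∥ = -6-6·β ≈ -37.1555, π⊥ = -6-6·β' ≈ -4.8445 ∉ [-0.2, 1.2) ⇒ out
candidate 3: (m,n)=(-1,-6) → π∥ = -1-6·β ≈ -32.1555, π⊥ = -1-6·β' ≈ 0.1555 ∈ [-0.2, 1.2) ⇒ IN Λ
candidate 4: (m,n)=(1,-1) → π∥ = 1-1·β ≈ -4.1926, π⊥ = 1-1·β' ≈ 1.1926 ∈ [-0.2, 1.2) ⇒ IN Λ
candidate 5: (m,n)=(-1,-7) → π∥ = -1-7·β ≈ -37.3481, π⊥ = -1-7·β' ≈ 0.3481 ∈ [-0.2, 1.2) ⇒ IN Λ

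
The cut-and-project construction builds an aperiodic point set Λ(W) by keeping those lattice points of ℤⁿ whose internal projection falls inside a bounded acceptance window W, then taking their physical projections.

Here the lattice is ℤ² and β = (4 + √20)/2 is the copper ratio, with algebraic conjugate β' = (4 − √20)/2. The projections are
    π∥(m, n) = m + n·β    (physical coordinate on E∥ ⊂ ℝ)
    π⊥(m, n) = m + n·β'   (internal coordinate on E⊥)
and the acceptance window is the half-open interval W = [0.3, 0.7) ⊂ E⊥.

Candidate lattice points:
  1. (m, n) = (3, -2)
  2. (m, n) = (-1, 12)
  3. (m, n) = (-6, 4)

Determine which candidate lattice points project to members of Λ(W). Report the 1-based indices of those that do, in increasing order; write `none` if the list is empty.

β' = (4−√20)/2 ≈ -0.236068.
candidate 1: (m,n)=(3,-2) → π∥ = 3-2·β ≈ -5.472136, π⊥ = 3-2·β' ≈ 3.472136 ∉ [0.3, 0.7) ⇒ out
candidate 2: (m,n)=(-1,12) → π∥ = -1+12·β ≈ 49.832816, π⊥ = -1+12·β' ≈ -3.832816 ∉ [0.3, 0.7) ⇒ out
candidate 3: (m,n)=(-6,4) → π∥ = -6+4·β ≈ 10.944272, π⊥ = -6+4·β' ≈ -6.944272 ∉ [0.3, 0.7) ⇒ out

none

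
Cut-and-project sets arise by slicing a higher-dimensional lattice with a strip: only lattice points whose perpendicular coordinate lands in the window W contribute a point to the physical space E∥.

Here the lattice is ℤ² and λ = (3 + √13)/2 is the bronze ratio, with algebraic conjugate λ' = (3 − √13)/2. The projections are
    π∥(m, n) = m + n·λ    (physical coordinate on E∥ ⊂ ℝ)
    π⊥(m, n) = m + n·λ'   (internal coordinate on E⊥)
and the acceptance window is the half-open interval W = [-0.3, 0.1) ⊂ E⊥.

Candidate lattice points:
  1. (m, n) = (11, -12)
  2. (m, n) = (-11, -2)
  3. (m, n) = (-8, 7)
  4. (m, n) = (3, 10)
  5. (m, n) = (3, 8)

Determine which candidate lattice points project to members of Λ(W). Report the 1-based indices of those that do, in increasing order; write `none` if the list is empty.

Compute λ' = (3−√13)/2 = -0.302776, so π⊥(m,n) = m -0.302776·n.
#1 (11,-12): internal coord 11 + (-12)·λ' = +14.633308; +14.633308 ∉ [-0.3, 0.1) → out
#2 (-11,-2): internal coord -11 + (-2)·λ' = -10.394449; -10.394449 ∉ [-0.3, 0.1) → out
#3 (-8,7): internal coord -8 + (7)·λ' = -10.119429; -10.119429 ∉ [-0.3, 0.1) → out
#4 (3,10): internal coord 3 + (10)·λ' = -0.027756; -0.027756 ∈ [-0.3, 0.1) → IN Λ
#5 (3,8): internal coord 3 + (8)·λ' = +0.577795; +0.577795 ∉ [-0.3, 0.1) → out

4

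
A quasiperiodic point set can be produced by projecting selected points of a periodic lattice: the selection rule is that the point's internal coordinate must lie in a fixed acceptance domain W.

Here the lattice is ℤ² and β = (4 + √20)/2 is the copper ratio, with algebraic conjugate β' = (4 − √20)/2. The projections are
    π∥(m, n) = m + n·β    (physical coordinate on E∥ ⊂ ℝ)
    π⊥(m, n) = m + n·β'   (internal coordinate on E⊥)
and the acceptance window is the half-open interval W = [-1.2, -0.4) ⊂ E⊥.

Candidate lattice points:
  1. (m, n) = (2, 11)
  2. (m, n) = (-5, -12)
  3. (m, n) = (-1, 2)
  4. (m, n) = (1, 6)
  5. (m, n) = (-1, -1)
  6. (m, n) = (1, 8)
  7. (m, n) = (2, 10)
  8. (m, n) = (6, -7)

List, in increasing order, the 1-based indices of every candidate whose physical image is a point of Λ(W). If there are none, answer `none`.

1, 4, 5, 6

Numerically β ≈ 4.23607 and β' = −1/β ≈ -0.23607.
[1] lift (2,11): star map gives -0.59675; window check -1.2 ≤ -0.59675 < -0.4 is true → IN Λ
[2] lift (-5,-12): star map gives -2.16718; window check -1.2 ≤ -2.16718 < -0.4 is false → out
[3] lift (-1,2): star map gives -1.47214; window check -1.2 ≤ -1.47214 < -0.4 is false → out
[4] lift (1,6): star map gives -0.41641; window check -1.2 ≤ -0.41641 < -0.4 is true → IN Λ
[5] lift (-1,-1): star map gives -0.76393; window check -1.2 ≤ -0.76393 < -0.4 is true → IN Λ
[6] lift (1,8): star map gives -0.88854; window check -1.2 ≤ -0.88854 < -0.4 is true → IN Λ
[7] lift (2,10): star map gives -0.36068; window check -1.2 ≤ -0.36068 < -0.4 is false → out
[8] lift (6,-7): star map gives 7.65248; window check -1.2 ≤ 7.65248 < -0.4 is false → out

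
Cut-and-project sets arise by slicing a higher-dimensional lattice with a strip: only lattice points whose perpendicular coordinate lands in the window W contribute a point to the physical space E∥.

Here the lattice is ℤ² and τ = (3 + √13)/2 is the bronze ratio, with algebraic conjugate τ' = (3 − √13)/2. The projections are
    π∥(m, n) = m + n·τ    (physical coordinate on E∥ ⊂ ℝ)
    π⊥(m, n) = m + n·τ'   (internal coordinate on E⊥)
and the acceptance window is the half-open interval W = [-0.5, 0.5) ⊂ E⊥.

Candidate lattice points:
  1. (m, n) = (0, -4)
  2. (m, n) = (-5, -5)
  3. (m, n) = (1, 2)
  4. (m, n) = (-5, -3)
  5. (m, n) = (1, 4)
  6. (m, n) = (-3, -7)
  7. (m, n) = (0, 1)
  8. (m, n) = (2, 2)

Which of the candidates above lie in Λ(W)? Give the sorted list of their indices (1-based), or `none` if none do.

3, 5, 7

Compute τ' = (3−√13)/2 = -0.3028, so π⊥(m,n) = m -0.3028·n.
[1] lift (0,-4): star map gives 1.2111; window check -0.5 ≤ 1.2111 < 0.5 is false → out
[2] lift (-5,-5): star map gives -3.4861; window check -0.5 ≤ -3.4861 < 0.5 is false → out
[3] lift (1,2): star map gives 0.3944; window check -0.5 ≤ 0.3944 < 0.5 is true → IN Λ
[4] lift (-5,-3): star map gives -4.0917; window check -0.5 ≤ -4.0917 < 0.5 is false → out
[5] lift (1,4): star map gives -0.2111; window check -0.5 ≤ -0.2111 < 0.5 is true → IN Λ
[6] lift (-3,-7): star map gives -0.8806; window check -0.5 ≤ -0.8806 < 0.5 is false → out
[7] lift (0,1): star map gives -0.3028; window check -0.5 ≤ -0.3028 < 0.5 is true → IN Λ
[8] lift (2,2): star map gives 1.3944; window check -0.5 ≤ 1.3944 < 0.5 is false → out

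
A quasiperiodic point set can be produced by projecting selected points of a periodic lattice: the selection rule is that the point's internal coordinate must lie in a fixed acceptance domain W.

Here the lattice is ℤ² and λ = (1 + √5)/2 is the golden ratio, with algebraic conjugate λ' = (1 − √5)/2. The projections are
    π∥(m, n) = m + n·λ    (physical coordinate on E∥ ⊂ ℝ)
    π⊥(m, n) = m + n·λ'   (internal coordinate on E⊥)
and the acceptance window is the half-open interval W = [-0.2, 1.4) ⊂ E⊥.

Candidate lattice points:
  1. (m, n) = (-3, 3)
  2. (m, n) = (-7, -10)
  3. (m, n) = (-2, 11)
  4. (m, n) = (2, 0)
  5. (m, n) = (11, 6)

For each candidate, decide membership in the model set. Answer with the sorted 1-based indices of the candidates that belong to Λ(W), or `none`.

λ' = (1−√5)/2 ≈ -0.6180.
[1] lift (-3,3): star map gives -4.8541; window check -0.2 ≤ -4.8541 < 1.4 is false → out
[2] lift (-7,-10): star map gives -0.8197; window check -0.2 ≤ -0.8197 < 1.4 is false → out
[3] lift (-2,11): star map gives -8.7984; window check -0.2 ≤ -8.7984 < 1.4 is false → out
[4] lift (2,0): star map gives 2.0000; window check -0.2 ≤ 2.0000 < 1.4 is false → out
[5] lift (11,6): star map gives 7.2918; window check -0.2 ≤ 7.2918 < 1.4 is false → out

none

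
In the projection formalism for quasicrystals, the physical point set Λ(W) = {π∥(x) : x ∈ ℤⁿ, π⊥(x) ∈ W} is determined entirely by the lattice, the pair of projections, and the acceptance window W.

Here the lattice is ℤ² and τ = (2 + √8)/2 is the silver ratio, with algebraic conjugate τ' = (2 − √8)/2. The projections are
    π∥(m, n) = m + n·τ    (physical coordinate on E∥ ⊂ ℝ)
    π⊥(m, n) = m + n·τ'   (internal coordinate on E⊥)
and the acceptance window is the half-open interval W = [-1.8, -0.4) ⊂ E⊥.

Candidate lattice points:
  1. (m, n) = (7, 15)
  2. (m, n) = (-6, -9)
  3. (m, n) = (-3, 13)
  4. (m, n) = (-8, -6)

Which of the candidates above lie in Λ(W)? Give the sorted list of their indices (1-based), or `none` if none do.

Compute τ' = (2−√8)/2 = -0.4142, so π⊥(m,n) = m -0.4142·n.
#1 (7,15): internal coord 7 + (15)·τ' = +0.7868; +0.7868 ∉ [-1.8, -0.4) → out
#2 (-6,-9): internal coord -6 + (-9)·τ' = -2.2721; -2.2721 ∉ [-1.8, -0.4) → out
#3 (-3,13): internal coord -3 + (13)·τ' = -8.3848; -8.3848 ∉ [-1.8, -0.4) → out
#4 (-8,-6): internal coord -8 + (-6)·τ' = -5.5147; -5.5147 ∉ [-1.8, -0.4) → out

none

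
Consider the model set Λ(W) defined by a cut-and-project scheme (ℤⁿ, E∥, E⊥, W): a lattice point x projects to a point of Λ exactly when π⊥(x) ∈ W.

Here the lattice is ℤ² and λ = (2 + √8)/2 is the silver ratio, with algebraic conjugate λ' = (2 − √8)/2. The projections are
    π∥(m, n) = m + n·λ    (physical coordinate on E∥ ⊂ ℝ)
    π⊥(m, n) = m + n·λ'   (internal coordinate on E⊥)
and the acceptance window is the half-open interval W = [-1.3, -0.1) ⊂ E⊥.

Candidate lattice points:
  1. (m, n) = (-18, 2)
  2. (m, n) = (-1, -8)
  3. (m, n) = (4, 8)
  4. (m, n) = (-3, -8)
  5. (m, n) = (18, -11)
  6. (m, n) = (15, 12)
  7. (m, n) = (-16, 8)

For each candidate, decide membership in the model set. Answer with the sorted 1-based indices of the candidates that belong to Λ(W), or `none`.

none

Numerically λ ≈ 2.41421 and λ' = −1/λ ≈ -0.41421.
[1] lift (-18,2): star map gives -18.82843; window check -1.3 ≤ -18.82843 < -0.1 is false → out
[2] lift (-1,-8): star map gives 2.31371; window check -1.3 ≤ 2.31371 < -0.1 is false → out
[3] lift (4,8): star map gives 0.68629; window check -1.3 ≤ 0.68629 < -0.1 is false → out
[4] lift (-3,-8): star map gives 0.31371; window check -1.3 ≤ 0.31371 < -0.1 is false → out
[5] lift (18,-11): star map gives 22.55635; window check -1.3 ≤ 22.55635 < -0.1 is false → out
[6] lift (15,12): star map gives 10.02944; window check -1.3 ≤ 10.02944 < -0.1 is false → out
[7] lift (-16,8): star map gives -19.31371; window check -1.3 ≤ -19.31371 < -0.1 is false → out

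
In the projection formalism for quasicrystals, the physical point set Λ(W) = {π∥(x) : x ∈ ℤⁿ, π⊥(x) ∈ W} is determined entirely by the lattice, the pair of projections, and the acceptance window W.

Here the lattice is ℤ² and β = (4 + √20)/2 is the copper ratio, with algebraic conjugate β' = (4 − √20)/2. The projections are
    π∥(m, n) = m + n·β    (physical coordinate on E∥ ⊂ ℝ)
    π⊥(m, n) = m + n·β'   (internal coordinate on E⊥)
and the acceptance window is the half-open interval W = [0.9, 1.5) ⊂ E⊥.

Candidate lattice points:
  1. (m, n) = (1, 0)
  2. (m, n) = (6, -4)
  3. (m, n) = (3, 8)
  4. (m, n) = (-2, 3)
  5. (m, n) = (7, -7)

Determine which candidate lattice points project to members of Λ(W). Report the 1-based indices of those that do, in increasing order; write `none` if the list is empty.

1, 3

Compute β' = (4−√20)/2 = -0.236068, so π⊥(m,n) = m -0.236068·n.
#1 (1,0): internal coord 1 + (0)·β' = +1.000000; +1.000000 ∈ [0.9, 1.5) → IN Λ
#2 (6,-4): internal coord 6 + (-4)·β' = +6.944272; +6.944272 ∉ [0.9, 1.5) → out
#3 (3,8): internal coord 3 + (8)·β' = +1.111456; +1.111456 ∈ [0.9, 1.5) → IN Λ
#4 (-2,3): internal coord -2 + (3)·β' = -2.708204; -2.708204 ∉ [0.9, 1.5) → out
#5 (7,-7): internal coord 7 + (-7)·β' = +8.652476; +8.652476 ∉ [0.9, 1.5) → out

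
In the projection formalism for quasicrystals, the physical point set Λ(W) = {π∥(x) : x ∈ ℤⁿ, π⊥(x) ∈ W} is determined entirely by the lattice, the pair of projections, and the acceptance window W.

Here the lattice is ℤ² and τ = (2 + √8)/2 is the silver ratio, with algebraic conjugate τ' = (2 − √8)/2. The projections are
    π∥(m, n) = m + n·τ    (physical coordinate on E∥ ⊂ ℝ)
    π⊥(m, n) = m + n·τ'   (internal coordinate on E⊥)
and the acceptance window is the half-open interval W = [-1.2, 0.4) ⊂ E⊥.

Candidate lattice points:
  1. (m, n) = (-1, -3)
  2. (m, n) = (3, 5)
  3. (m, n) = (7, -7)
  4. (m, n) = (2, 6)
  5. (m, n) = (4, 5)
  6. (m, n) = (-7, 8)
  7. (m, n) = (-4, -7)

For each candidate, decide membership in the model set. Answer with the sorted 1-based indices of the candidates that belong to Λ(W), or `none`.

1, 4, 7

Compute τ' = (2−√8)/2 = -0.414214, so π⊥(m,n) = m -0.414214·n.
candidate 1: (m,n)=(-1,-3) → π∥ = -1-3·τ ≈ -8.242641, π⊥ = -1-3·τ' ≈ 0.242641 ∈ [-1.2, 0.4) ⇒ IN Λ
candidate 2: (m,n)=(3,5) → π∥ = 3+5·τ ≈ 15.071068, π⊥ = 3+5·τ' ≈ 0.928932 ∉ [-1.2, 0.4) ⇒ out
candidate 3: (m,n)=(7,-7) → π∥ = 7-7·τ ≈ -9.899495, π⊥ = 7-7·τ' ≈ 9.899495 ∉ [-1.2, 0.4) ⇒ out
candidate 4: (m,n)=(2,6) → π∥ = 2+6·τ ≈ 16.485281, π⊥ = 2+6·τ' ≈ -0.485281 ∈ [-1.2, 0.4) ⇒ IN Λ
candidate 5: (m,n)=(4,5) → π∥ = 4+5·τ ≈ 16.071068, π⊥ = 4+5·τ' ≈ 1.928932 ∉ [-1.2, 0.4) ⇒ out
candidate 6: (m,n)=(-7,8) → π∥ = -7+8·τ ≈ 12.313708, π⊥ = -7+8·τ' ≈ -10.313708 ∉ [-1.2, 0.4) ⇒ out
candidate 7: (m,n)=(-4,-7) → π∥ = -4-7·τ ≈ -20.899495, π⊥ = -4-7·τ' ≈ -1.100505 ∈ [-1.2, 0.4) ⇒ IN Λ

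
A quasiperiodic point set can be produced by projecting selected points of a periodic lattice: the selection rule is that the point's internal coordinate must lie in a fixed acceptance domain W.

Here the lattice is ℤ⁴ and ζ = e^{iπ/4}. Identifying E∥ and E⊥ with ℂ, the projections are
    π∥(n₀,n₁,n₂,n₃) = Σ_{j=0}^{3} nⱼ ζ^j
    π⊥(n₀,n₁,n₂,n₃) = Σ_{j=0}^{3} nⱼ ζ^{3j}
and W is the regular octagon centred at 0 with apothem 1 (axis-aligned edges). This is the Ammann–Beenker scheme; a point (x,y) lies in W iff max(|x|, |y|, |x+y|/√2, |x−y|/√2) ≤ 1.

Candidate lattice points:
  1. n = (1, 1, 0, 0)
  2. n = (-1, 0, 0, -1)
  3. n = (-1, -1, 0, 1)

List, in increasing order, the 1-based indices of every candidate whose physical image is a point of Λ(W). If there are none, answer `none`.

Internal map: ζ^{3j} for j=0..3 gives (1,0), (−√2/2,√2/2), (0,−1), (√2/2,√2/2).
candidate 1: n = (1, 1, 0, 0) → π⊥ ≈ (+0.292893, +0.707107); max(|x|,|y|,|x±y|/√2) = 0.707107 ≤ 1 ⇒ ∈ W
candidate 2: n = (-1, 0, 0, -1) → π⊥ ≈ (-1.707107, -0.707107); max(|x|,|y|,|x±y|/√2) = 1.707107 > 1 ⇒ ∉ W
candidate 3: n = (-1, -1, 0, 1) → π⊥ ≈ (+0.414214, +0.000000); max(|x|,|y|,|x±y|/√2) = 0.414214 ≤ 1 ⇒ ∈ W

1, 3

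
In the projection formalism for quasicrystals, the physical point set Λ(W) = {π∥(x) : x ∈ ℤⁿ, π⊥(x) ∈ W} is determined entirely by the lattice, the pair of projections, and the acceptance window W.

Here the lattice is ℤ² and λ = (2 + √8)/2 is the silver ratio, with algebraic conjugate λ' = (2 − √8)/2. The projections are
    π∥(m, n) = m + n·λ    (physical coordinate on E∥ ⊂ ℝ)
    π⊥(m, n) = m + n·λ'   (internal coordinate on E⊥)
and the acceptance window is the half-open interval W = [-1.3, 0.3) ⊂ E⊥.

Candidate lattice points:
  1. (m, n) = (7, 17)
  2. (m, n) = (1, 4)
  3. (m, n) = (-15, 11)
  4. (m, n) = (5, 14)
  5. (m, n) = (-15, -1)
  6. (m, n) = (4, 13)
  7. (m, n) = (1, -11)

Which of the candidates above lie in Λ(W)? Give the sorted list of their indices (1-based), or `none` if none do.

Numerically λ ≈ 2.414214 and λ' = −1/λ ≈ -0.414214.
candidate 1: (m,n)=(7,17) → π∥ = 7+17·λ ≈ 48.041631, π⊥ = 7+17·λ' ≈ -0.041631 ∈ [-1.3, 0.3) ⇒ IN Λ
candidate 2: (m,n)=(1,4) → π∥ = 1+4·λ ≈ 10.656854, π⊥ = 1+4·λ' ≈ -0.656854 ∈ [-1.3, 0.3) ⇒ IN Λ
candidate 3: (m,n)=(-15,11) → π∥ = -15+11·λ ≈ 11.556349, π⊥ = -15+11·λ' ≈ -19.556349 ∉ [-1.3, 0.3) ⇒ out
candidate 4: (m,n)=(5,14) → π∥ = 5+14·λ ≈ 38.798990, π⊥ = 5+14·λ' ≈ -0.798990 ∈ [-1.3, 0.3) ⇒ IN Λ
candidate 5: (m,n)=(-15,-1) → π∥ = -15-1·λ ≈ -17.414214, π⊥ = -15-1·λ' ≈ -14.585786 ∉ [-1.3, 0.3) ⇒ out
candidate 6: (m,n)=(4,13) → π∥ = 4+13·λ ≈ 35.384776, π⊥ = 4+13·λ' ≈ -1.384776 ∉ [-1.3, 0.3) ⇒ out
candidate 7: (m,n)=(1,-11) → π∥ = 1-11·λ ≈ -25.556349, π⊥ = 1-11·λ' ≈ 5.556349 ∉ [-1.3, 0.3) ⇒ out

1, 2, 4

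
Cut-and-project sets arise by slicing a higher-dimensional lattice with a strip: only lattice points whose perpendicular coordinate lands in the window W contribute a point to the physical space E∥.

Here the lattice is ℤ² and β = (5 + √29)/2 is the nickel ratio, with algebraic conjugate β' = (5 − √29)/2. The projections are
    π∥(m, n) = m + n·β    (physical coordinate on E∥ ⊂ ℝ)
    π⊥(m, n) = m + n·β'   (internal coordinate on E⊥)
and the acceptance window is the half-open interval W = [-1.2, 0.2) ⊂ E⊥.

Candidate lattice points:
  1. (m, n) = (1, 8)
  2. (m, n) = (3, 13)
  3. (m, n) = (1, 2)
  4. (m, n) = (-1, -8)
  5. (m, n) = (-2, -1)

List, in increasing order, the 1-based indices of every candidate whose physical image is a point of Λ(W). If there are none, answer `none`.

1

Numerically β ≈ 5.19258 and β' = −1/β ≈ -0.19258.
[1] lift (1,8): star map gives -0.54066; window check -1.2 ≤ -0.54066 < 0.2 is true → IN Λ
[2] lift (3,13): star map gives 0.49643; window check -1.2 ≤ 0.49643 < 0.2 is false → out
[3] lift (1,2): star map gives 0.61484; window check -1.2 ≤ 0.61484 < 0.2 is false → out
[4] lift (-1,-8): star map gives 0.54066; window check -1.2 ≤ 0.54066 < 0.2 is false → out
[5] lift (-2,-1): star map gives -1.80742; window check -1.2 ≤ -1.80742 < 0.2 is false → out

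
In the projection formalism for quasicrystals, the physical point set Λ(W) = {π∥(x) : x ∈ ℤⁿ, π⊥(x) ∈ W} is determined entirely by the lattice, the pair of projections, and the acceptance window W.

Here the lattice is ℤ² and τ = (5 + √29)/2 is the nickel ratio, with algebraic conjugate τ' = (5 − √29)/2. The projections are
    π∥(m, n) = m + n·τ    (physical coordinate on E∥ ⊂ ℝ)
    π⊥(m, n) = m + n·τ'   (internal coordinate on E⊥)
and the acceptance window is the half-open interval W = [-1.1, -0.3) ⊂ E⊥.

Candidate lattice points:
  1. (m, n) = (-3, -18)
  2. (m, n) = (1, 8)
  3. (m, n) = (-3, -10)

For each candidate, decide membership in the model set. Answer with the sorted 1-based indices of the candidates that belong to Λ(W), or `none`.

Numerically τ ≈ 5.1926 and τ' = −1/τ ≈ -0.1926.
#1 (-3,-18): internal coord -3 + (-18)·τ' = +0.4665; +0.4665 ∉ [-1.1, -0.3) → out
#2 (1,8): internal coord 1 + (8)·τ' = -0.5407; -0.5407 ∈ [-1.1, -0.3) → IN Λ
#3 (-3,-10): internal coord -3 + (-10)·τ' = -1.0742; -1.0742 ∈ [-1.1, -0.3) → IN Λ

2, 3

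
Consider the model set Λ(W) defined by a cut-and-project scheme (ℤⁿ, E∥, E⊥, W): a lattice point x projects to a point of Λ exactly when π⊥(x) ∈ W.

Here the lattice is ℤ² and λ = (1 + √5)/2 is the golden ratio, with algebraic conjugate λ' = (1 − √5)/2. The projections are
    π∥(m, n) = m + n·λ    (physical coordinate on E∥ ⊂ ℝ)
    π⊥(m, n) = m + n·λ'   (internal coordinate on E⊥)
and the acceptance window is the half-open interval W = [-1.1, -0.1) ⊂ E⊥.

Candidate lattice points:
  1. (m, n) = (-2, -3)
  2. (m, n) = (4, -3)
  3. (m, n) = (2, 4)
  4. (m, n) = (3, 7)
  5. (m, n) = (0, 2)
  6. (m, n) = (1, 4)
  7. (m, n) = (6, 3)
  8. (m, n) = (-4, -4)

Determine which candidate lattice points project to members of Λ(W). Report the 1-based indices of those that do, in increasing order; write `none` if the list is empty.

1, 3

Compute λ' = (1−√5)/2 = -0.6180, so π⊥(m,n) = m -0.6180·n.
#1 (-2,-3): internal coord -2 + (-3)·λ' = -0.1459; -0.1459 ∈ [-1.1, -0.1) → IN Λ
#2 (4,-3): internal coord 4 + (-3)·λ' = +5.8541; +5.8541 ∉ [-1.1, -0.1) → out
#3 (2,4): internal coord 2 + (4)·λ' = -0.4721; -0.4721 ∈ [-1.1, -0.1) → IN Λ
#4 (3,7): internal coord 3 + (7)·λ' = -1.3262; -1.3262 ∉ [-1.1, -0.1) → out
#5 (0,2): internal coord 0 + (2)·λ' = -1.2361; -1.2361 ∉ [-1.1, -0.1) → out
#6 (1,4): internal coord 1 + (4)·λ' = -1.4721; -1.4721 ∉ [-1.1, -0.1) → out
#7 (6,3): internal coord 6 + (3)·λ' = +4.1459; +4.1459 ∉ [-1.1, -0.1) → out
#8 (-4,-4): internal coord -4 + (-4)·λ' = -1.5279; -1.5279 ∉ [-1.1, -0.1) → out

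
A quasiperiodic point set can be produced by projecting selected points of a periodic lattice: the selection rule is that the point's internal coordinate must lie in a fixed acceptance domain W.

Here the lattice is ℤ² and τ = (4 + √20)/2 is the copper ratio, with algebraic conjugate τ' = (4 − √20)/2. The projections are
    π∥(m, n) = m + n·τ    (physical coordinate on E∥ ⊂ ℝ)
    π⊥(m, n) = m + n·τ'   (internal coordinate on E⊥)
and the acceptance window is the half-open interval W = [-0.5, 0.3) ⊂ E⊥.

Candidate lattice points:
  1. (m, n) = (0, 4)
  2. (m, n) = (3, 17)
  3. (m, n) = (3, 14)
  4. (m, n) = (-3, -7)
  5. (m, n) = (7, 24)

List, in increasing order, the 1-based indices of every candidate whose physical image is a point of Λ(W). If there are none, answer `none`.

3

Numerically τ ≈ 4.236068 and τ' = −1/τ ≈ -0.236068.
[1] lift (0,4): star map gives -0.944272; window check -0.5 ≤ -0.944272 < 0.3 is false → out
[2] lift (3,17): star map gives -1.013156; window check -0.5 ≤ -1.013156 < 0.3 is false → out
[3] lift (3,14): star map gives -0.304952; window check -0.5 ≤ -0.304952 < 0.3 is true → IN Λ
[4] lift (-3,-7): star map gives -1.347524; window check -0.5 ≤ -1.347524 < 0.3 is false → out
[5] lift (7,24): star map gives 1.334369; window check -0.5 ≤ 1.334369 < 0.3 is false → out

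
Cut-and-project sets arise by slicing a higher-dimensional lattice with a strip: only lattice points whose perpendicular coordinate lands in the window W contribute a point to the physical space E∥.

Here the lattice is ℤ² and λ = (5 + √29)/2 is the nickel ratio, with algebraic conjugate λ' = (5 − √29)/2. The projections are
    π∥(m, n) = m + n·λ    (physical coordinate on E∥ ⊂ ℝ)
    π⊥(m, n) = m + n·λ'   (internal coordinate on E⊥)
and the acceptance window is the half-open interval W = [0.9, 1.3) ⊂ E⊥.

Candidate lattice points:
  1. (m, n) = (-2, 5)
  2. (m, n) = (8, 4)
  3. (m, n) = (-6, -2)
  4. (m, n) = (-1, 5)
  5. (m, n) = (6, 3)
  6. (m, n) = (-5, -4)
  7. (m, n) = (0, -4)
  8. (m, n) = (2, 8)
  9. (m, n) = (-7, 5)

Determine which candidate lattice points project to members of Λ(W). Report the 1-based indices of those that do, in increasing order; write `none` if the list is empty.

none

Compute λ' = (5−√29)/2 = -0.1926, so π⊥(m,n) = m -0.1926·n.
#1 (-2,5): internal coord -2 + (5)·λ' = -2.9629; -2.9629 ∉ [0.9, 1.3) → out
#2 (8,4): internal coord 8 + (4)·λ' = +7.2297; +7.2297 ∉ [0.9, 1.3) → out
#3 (-6,-2): internal coord -6 + (-2)·λ' = -5.6148; -5.6148 ∉ [0.9, 1.3) → out
#4 (-1,5): internal coord -1 + (5)·λ' = -1.9629; -1.9629 ∉ [0.9, 1.3) → out
#5 (6,3): internal coord 6 + (3)·λ' = +5.4223; +5.4223 ∉ [0.9, 1.3) → out
#6 (-5,-4): internal coord -5 + (-4)·λ' = -4.2297; -4.2297 ∉ [0.9, 1.3) → out
#7 (0,-4): internal coord 0 + (-4)·λ' = +0.7703; +0.7703 ∉ [0.9, 1.3) → out
#8 (2,8): internal coord 2 + (8)·λ' = +0.4593; +0.4593 ∉ [0.9, 1.3) → out
#9 (-7,5): internal coord -7 + (5)·λ' = -7.9629; -7.9629 ∉ [0.9, 1.3) → out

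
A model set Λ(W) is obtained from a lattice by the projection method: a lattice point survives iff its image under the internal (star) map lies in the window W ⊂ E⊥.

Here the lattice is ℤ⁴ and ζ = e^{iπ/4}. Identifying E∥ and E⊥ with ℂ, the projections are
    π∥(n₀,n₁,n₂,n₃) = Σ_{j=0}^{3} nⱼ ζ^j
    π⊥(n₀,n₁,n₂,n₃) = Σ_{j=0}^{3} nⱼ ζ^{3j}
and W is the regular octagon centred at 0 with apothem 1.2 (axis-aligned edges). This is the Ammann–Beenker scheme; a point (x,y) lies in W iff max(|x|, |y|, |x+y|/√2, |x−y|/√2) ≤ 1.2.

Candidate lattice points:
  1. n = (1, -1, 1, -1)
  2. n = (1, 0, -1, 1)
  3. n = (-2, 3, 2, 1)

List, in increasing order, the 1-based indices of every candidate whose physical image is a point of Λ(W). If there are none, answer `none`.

With ζ = e^{iπ/4} the internal vectors are ζ^0,ζ^3,ζ^6,ζ^9.
candidate 1: n = (1, -1, 1, -1) → π⊥ ≈ (+1.00000, -2.41421); max(|x|,|y|,|x±y|/√2) = 2.41421 > 1.2 ⇒ ∉ W
candidate 2: n = (1, 0, -1, 1) → π⊥ ≈ (+1.70711, +1.70711); max(|x|,|y|,|x±y|/√2) = 2.41421 > 1.2 ⇒ ∉ W
candidate 3: n = (-2, 3, 2, 1) → π⊥ ≈ (-3.41421, +0.82843); max(|x|,|y|,|x±y|/√2) = 3.41421 > 1.2 ⇒ ∉ W

none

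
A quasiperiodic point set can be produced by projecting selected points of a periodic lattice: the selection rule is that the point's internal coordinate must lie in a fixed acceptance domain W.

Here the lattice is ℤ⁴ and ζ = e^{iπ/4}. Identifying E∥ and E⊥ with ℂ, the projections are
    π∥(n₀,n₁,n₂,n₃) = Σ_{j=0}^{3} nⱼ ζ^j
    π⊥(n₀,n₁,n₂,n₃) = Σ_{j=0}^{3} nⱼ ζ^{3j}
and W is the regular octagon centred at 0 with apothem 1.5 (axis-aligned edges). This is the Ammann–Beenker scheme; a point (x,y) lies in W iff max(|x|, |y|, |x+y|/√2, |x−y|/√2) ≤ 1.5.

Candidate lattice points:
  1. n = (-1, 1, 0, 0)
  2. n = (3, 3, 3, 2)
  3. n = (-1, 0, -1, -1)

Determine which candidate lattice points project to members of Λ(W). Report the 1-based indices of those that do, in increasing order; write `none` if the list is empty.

none

Internal map: ζ^{3j} for j=0..3 gives (1,0), (−√2/2,√2/2), (0,−1), (√2/2,√2/2).
#1 (-1, 1, 0, 0): internal (-1.707107, 0.707107); octagon support 1.707107 vs apothem 1.5 → ∉ W
#2 (3, 3, 3, 2): internal (2.292893, 0.535534); octagon support 2.292893 vs apothem 1.5 → ∉ W
#3 (-1, 0, -1, -1): internal (-1.707107, 0.292893); octagon support 1.707107 vs apothem 1.5 → ∉ W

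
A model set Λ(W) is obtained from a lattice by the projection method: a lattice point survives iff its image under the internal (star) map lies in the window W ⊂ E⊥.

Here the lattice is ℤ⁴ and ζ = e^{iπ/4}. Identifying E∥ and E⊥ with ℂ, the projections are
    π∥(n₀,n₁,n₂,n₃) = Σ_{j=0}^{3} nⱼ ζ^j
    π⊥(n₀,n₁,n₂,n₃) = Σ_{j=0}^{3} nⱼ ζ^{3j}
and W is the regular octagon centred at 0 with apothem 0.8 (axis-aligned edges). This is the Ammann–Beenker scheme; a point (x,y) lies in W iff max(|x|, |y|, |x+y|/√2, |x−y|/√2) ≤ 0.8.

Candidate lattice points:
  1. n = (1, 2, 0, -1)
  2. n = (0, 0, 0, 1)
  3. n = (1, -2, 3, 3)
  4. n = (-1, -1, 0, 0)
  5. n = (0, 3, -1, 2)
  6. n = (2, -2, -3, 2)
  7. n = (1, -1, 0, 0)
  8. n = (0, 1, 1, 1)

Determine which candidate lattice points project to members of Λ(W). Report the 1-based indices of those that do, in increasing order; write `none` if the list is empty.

4, 8

With ζ = e^{iπ/4} the internal vectors are ζ^0,ζ^3,ζ^6,ζ^9.
#1 (1, 2, 0, -1): internal (-1.1213, 0.7071); octagon support 1.2929 vs apothem 0.8 → ∉ W
#2 (0, 0, 0, 1): internal (0.7071, 0.7071); octagon support 1.0000 vs apothem 0.8 → ∉ W
#3 (1, -2, 3, 3): internal (4.5355, -2.2929); octagon support 4.8284 vs apothem 0.8 → ∉ W
#4 (-1, -1, 0, 0): internal (-0.2929, -0.7071); octagon support 0.7071 vs apothem 0.8 → ∈ W
#5 (0, 3, -1, 2): internal (-0.7071, 4.5355); octagon support 4.5355 vs apothem 0.8 → ∉ W
#6 (2, -2, -3, 2): internal (4.8284, 3.0000); octagon support 5.5355 vs apothem 0.8 → ∉ W
#7 (1, -1, 0, 0): internal (1.7071, -0.7071); octagon support 1.7071 vs apothem 0.8 → ∉ W
#8 (0, 1, 1, 1): internal (0.0000, 0.4142); octagon support 0.4142 vs apothem 0.8 → ∈ W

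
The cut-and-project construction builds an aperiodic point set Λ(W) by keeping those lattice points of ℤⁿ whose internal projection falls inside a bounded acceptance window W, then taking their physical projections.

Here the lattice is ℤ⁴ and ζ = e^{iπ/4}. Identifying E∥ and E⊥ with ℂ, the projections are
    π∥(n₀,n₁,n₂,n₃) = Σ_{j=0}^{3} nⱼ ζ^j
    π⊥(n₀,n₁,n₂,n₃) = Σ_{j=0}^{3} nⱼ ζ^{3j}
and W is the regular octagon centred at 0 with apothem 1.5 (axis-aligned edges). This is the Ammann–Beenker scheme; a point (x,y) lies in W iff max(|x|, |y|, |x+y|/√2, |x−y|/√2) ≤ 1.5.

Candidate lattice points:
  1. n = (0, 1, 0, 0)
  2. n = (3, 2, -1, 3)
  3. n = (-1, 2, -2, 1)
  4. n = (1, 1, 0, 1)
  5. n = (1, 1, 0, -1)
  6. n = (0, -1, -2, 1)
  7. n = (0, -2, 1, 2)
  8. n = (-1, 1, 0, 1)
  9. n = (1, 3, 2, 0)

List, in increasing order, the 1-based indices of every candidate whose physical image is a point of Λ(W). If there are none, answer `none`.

π⊥(n) = n₀ + n₁ζ³ + n₂ζ⁶ + n₃ζ⁹ where ζ = e^{iπ/4}.
#1 (0, 1, 0, 0): internal (-0.7071, 0.7071); octagon support 1.0000 vs apothem 1.5 → ∈ W
#2 (3, 2, -1, 3): internal (3.7071, 4.5355); octagon support 5.8284 vs apothem 1.5 → ∉ W
#3 (-1, 2, -2, 1): internal (-1.7071, 4.1213); octagon support 4.1213 vs apothem 1.5 → ∉ W
#4 (1, 1, 0, 1): internal (1.0000, 1.4142); octagon support 1.7071 vs apothem 1.5 → ∉ W
#5 (1, 1, 0, -1): internal (-0.4142, 0.0000); octagon support 0.4142 vs apothem 1.5 → ∈ W
#6 (0, -1, -2, 1): internal (1.4142, 2.0000); octagon support 2.4142 vs apothem 1.5 → ∉ W
#7 (0, -2, 1, 2): internal (2.8284, -1.0000); octagon support 2.8284 vs apothem 1.5 → ∉ W
#8 (-1, 1, 0, 1): internal (-1.0000, 1.4142); octagon support 1.7071 vs apothem 1.5 → ∉ W
#9 (1, 3, 2, 0): internal (-1.1213, 0.1213); octagon support 1.1213 vs apothem 1.5 → ∈ W

1, 5, 9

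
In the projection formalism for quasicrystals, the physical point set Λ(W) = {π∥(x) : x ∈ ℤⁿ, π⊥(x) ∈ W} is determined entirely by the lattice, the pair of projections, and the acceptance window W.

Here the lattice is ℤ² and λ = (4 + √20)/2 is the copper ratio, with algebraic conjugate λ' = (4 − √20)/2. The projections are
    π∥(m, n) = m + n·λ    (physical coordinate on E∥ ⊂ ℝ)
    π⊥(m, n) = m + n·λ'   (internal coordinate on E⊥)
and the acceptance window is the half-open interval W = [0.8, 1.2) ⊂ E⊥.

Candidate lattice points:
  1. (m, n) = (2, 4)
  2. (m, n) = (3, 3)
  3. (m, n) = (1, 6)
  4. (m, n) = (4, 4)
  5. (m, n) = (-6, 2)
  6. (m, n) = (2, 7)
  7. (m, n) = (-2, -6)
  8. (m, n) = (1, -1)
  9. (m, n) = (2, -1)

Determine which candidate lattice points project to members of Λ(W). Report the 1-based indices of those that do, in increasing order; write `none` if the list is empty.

1

Compute λ' = (4−√20)/2 = -0.2361, so π⊥(m,n) = m -0.2361·n.
[1] lift (2,4): star map gives 1.0557; window check 0.8 ≤ 1.0557 < 1.2 is true → IN Λ
[2] lift (3,3): star map gives 2.2918; window check 0.8 ≤ 2.2918 < 1.2 is false → out
[3] lift (1,6): star map gives -0.4164; window check 0.8 ≤ -0.4164 < 1.2 is false → out
[4] lift (4,4): star map gives 3.0557; window check 0.8 ≤ 3.0557 < 1.2 is false → out
[5] lift (-6,2): star map gives -6.4721; window check 0.8 ≤ -6.4721 < 1.2 is false → out
[6] lift (2,7): star map gives 0.3475; window check 0.8 ≤ 0.3475 < 1.2 is false → out
[7] lift (-2,-6): star map gives -0.5836; window check 0.8 ≤ -0.5836 < 1.2 is false → out
[8] lift (1,-1): star map gives 1.2361; window check 0.8 ≤ 1.2361 < 1.2 is false → out
[9] lift (2,-1): star map gives 2.2361; window check 0.8 ≤ 2.2361 < 1.2 is false → out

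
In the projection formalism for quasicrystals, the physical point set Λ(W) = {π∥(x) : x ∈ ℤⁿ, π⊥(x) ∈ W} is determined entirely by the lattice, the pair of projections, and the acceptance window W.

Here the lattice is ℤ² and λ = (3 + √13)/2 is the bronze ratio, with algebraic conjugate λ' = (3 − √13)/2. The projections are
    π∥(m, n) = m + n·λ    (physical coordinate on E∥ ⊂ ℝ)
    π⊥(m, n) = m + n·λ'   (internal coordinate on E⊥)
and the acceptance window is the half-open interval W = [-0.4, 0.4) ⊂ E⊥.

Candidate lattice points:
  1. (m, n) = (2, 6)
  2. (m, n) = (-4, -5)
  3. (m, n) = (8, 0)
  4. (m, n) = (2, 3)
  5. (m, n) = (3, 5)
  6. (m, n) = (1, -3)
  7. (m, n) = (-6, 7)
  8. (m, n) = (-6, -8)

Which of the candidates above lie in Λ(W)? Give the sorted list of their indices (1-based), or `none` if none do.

λ' = (3−√13)/2 ≈ -0.302776.
[1] lift (2,6): star map gives 0.183346; window check -0.4 ≤ 0.183346 < 0.4 is true → IN Λ
[2] lift (-4,-5): star map gives -2.486122; window check -0.4 ≤ -2.486122 < 0.4 is false → out
[3] lift (8,0): star map gives 8.000000; window check -0.4 ≤ 8.000000 < 0.4 is false → out
[4] lift (2,3): star map gives 1.091673; window check -0.4 ≤ 1.091673 < 0.4 is false → out
[5] lift (3,5): star map gives 1.486122; window check -0.4 ≤ 1.486122 < 0.4 is false → out
[6] lift (1,-3): star map gives 1.908327; window check -0.4 ≤ 1.908327 < 0.4 is false → out
[7] lift (-6,7): star map gives -8.119429; window check -0.4 ≤ -8.119429 < 0.4 is false → out
[8] lift (-6,-8): star map gives -3.577795; window check -0.4 ≤ -3.577795 < 0.4 is false → out

1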